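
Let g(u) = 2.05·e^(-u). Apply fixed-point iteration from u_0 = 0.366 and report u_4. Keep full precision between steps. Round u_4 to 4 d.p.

u_1 = g(0.366000) = 1.421681
u_2 = g(1.421681) = 0.494682
u_3 = g(0.494682) = 1.250018
u_4 = g(1.250018) = 0.587324

0.5873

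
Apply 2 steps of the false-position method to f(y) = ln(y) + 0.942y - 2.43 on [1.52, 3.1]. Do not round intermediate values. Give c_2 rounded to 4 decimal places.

1.9003

False-position update: c = (a·f(b) − b·f(a))/(f(b) − f(a)); replace the endpoint whose sign matches f(c).
f(1.520000) = -0.579450, f(3.100000) = 1.621602
step 1: c = 1.935951, f(c) = 0.054265 > 0 → new bracket [1.520000, 1.935951]
step 2: c = 1.900333, f(c) = 0.002143 > 0 → new bracket [1.520000, 1.900333]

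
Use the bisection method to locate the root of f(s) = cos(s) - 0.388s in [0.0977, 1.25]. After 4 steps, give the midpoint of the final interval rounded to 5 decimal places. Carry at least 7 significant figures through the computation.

1.14197

f(0.097700) = 0.957324, f(1.250000) = -0.169678 (opposite signs)
step 1: m = 0.673850, f(m) = 0.519971 > 0 → root in [0.673850, 1.250000]
step 2: m = 0.961925, f(m) = 0.198715 > 0 → root in [0.961925, 1.250000]
step 3: m = 1.105962, f(m) = 0.019161 > 0 → root in [1.105962, 1.250000]
step 4: m = 1.177981, f(m) = -0.074266 < 0 → root in [1.105962, 1.177981]
Midpoint of [1.105962, 1.177981] = 1.141972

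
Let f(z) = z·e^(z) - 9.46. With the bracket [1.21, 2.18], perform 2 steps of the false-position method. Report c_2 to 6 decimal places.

1.664670

False-position update: c = (a·f(b) − b·f(a))/(f(b) − f(a)); replace the endpoint whose sign matches f(c).
f(1.210000) = -5.402284, f(2.180000) = 9.824948
step 1: c = 1.554134, f(c) = -2.107406 < 0 → new bracket [1.554134, 2.180000]
step 2: c = 1.664670, f(c) = -0.663997 < 0 → new bracket [1.664670, 2.180000]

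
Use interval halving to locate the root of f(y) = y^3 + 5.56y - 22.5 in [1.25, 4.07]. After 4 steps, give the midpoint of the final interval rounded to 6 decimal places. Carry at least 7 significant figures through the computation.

f(1.250000) = -13.596875, f(4.070000) = 67.548343 (opposite signs)
step 1: m = 2.660000, f(m) = 11.110696 > 0 → root in [1.250000, 2.660000]
step 2: m = 1.955000, f(m) = -4.158141 < 0 → root in [1.955000, 2.660000]
step 3: m = 2.307500, f(m) = 2.616114 > 0 → root in [1.955000, 2.307500]
step 4: m = 2.131250, f(m) = -0.969630 < 0 → root in [2.131250, 2.307500]
Midpoint of [2.131250, 2.307500] = 2.219375

2.219375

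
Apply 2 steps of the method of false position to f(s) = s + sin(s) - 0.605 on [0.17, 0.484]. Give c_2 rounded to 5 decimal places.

0.30487

f(0.170000) = -0.265818, f(0.484000) = 0.344323
step 1: c = 0.306799, f(c) = 0.003808 > 0 → new bracket [0.170000, 0.306799]
step 2: c = 0.304867, f(c) = 0.000034 > 0 → new bracket [0.170000, 0.304867]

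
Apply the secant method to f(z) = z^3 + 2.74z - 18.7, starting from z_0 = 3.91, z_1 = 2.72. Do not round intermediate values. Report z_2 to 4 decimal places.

2.4739

Secant update: z_(k+1) = z_k − f(z_k)·(z_k − z_(k-1))/(f(z_k) − f(z_(k-1))).
f(z_0) = 51.789871, f(z_1) = 8.876448
z_2 = 2.720000 - (8.876448)·(2.720000 - 3.910000)/(8.876448 - (51.789871)) = 2.473854; f(z_2) = 3.218229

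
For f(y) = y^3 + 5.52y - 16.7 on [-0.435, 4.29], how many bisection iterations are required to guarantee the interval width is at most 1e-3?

13

Initial width b − a = 4.29 − -0.435 = 4.725000.
After n steps the width is (b−a)/2^n; need (b−a)/2^n ≤ 1e-3.
So n ≥ log₂(4.725000/1e-3) = log₂(4725.0000) ≈ 12.2061.
Hence n = 13.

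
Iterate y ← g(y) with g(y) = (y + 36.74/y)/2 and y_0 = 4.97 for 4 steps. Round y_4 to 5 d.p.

y_1 = g(4.970000) = 6.181177
y_2 = g(6.181177) = 6.062514
y_3 = g(6.062514) = 6.061353
y_4 = g(6.061353) = 6.061353

6.06135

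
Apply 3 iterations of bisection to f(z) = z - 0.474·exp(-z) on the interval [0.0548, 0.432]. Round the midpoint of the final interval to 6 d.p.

f(0.054800) = -0.393924, f(0.432000) = 0.124275 (opposite signs)
step 1: m = 0.243400, f(m) = -0.128196 < 0 → root in [0.243400, 0.432000]
step 2: m = 0.337700, f(m) = -0.000456 < 0 → root in [0.337700, 0.432000]
step 3: m = 0.384850, f(m) = 0.062268 > 0 → root in [0.337700, 0.384850]
Midpoint of [0.337700, 0.384850] = 0.361275

0.361275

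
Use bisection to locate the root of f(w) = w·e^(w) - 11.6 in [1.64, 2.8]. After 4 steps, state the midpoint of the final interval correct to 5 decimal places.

1.82125

f(1.640000) = -3.145522, f(2.800000) = 34.445011 (opposite signs)
step 1: m = 2.220000, f(m) = 8.840275 > 0 → root in [1.640000, 2.220000]
step 2: m = 1.930000, f(m) = 1.696755 > 0 → root in [1.640000, 1.930000]
step 3: m = 1.785000, f(m) = -0.962150 < 0 → root in [1.785000, 1.930000]
step 4: m = 1.857500, f(m) = 0.302298 > 0 → root in [1.785000, 1.857500]
Midpoint of [1.785000, 1.857500] = 1.821250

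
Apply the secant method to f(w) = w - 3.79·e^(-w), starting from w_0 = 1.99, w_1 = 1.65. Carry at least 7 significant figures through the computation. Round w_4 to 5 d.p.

1.17319

f(w_0) = 1.471924, f(w_1) = 0.922131
w_2 = 1.650000 - (0.922131)·(1.650000 - 1.990000)/(0.922131 - (1.471924)) = 1.079741; f(w_2) = -0.207659
w_3 = 1.079741 - (-0.207659)·(1.079741 - 1.650000)/(-0.207659 - (0.922131)) = 1.184557; f(w_3) = 0.025265
w_4 = 1.184557 - (0.025265)·(1.184557 - 1.079741)/(0.025265 - (-0.207659)) = 1.173188; f(w_4) = 0.000640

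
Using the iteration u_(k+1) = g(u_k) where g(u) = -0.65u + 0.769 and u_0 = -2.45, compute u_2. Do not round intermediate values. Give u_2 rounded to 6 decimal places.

-0.765975

u_1 = g(-2.450000) = 2.361500
u_2 = g(2.361500) = -0.765975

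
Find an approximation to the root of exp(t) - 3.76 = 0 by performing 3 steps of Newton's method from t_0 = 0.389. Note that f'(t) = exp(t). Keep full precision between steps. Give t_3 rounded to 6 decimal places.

1.335785

Newton update: t ← t − f(t)/f'(t).
t_0 = 0.389000: f = -2.284495, f' = 1.475505 → t_1 = 0.389000 - (-2.284495)/(1.475505) = 1.937281
t_1 = 1.937281: f = 3.179855, f' = 6.939855 → t_2 = 1.937281 - (3.179855)/(6.939855) = 1.479079
t_2 = 1.479079: f = 0.628901, f' = 4.388901 → t_3 = 1.479079 - (0.628901)/(4.388901) = 1.335785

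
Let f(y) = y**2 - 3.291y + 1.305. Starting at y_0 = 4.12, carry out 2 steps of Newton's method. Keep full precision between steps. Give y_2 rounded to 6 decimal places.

f'(y) = 2y - 3.291
y_0 = 4.120000: f = 4.720480, f' = 4.949000 → y_1 = 4.120000 - (4.720480)/(4.949000) = 3.166175
y_1 = 3.166175: f = 0.909782, f' = 3.041350 → y_2 = 3.166175 - (0.909782)/(3.041350) = 2.867037

2.867037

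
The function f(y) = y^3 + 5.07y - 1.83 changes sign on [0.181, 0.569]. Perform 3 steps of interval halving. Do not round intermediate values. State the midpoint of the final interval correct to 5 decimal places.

f(0.181000) = -0.906400, f(0.569000) = 1.239050 (opposite signs)
step 1: m = 0.375000, f(m) = 0.123984 > 0 → root in [0.181000, 0.375000]
step 2: m = 0.278000, f(m) = -0.399055 < 0 → root in [0.278000, 0.375000]
step 3: m = 0.326500, f(m) = -0.139839 < 0 → root in [0.326500, 0.375000]
Midpoint of [0.326500, 0.375000] = 0.350750

0.35075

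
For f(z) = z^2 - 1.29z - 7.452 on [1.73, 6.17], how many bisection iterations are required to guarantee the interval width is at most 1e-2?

9

Initial width b − a = 6.17 − 1.73 = 4.440000.
After n steps the width is (b−a)/2^n; need (b−a)/2^n ≤ 1e-2.
So n ≥ log₂(4.440000/1e-2) = log₂(444.0000) ≈ 8.7944.
Hence n = 9.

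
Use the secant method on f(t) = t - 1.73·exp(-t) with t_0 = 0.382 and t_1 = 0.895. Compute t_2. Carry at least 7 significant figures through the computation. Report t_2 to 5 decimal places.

0.79721

f(t_0) = -0.798716, f(t_1) = 0.188109
t_2 = 0.895000 - (0.188109)·(0.895000 - 0.382000)/(0.188109 - (-0.798716)) = 0.797212; f(t_2) = 0.017702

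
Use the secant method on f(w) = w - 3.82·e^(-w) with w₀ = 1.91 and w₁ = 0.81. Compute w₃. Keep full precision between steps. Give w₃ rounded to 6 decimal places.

f(w_0) = 1.344333, f(w_1) = -0.889358
w_2 = 0.810000 - (-0.889358)·(0.810000 - 1.910000)/(-0.889358 - (1.344333)) = 1.247972; f(w_2) = 0.151302
w_3 = 1.247972 - (0.151302)·(1.247972 - 0.810000)/(0.151302 - (-0.889358)) = 1.184295; f(w_3) = 0.015521

1.184295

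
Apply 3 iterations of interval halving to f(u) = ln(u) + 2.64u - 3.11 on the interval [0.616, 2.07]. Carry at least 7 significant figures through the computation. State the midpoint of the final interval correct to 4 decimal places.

1.0704

f(0.616000) = -1.968268, f(2.070000) = 3.082349 (opposite signs)
step 1: m = 1.343000, f(m) = 0.730426 > 0 → root in [0.616000, 1.343000]
step 2: m = 0.979500, f(m) = -0.544833 < 0 → root in [0.979500, 1.343000]
step 3: m = 1.161250, f(m) = 0.105197 > 0 → root in [0.979500, 1.161250]
Midpoint of [0.979500, 1.161250] = 1.070375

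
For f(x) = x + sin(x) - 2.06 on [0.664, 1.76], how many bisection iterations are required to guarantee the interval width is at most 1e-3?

11

Initial width b − a = 1.76 − 0.664 = 1.096000.
After n steps the width is (b−a)/2^n; need (b−a)/2^n ≤ 1e-3.
So n ≥ log₂(1.096000/1e-3) = log₂(1096.0000) ≈ 10.0980.
Hence n = 11.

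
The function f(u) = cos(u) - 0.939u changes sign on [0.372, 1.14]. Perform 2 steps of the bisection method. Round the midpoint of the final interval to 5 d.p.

0.85200

f(0.372000) = 0.582294, f(1.140000) = -0.652865 (opposite signs)
step 1: m = 0.756000, f(m) = 0.017702 > 0 → root in [0.756000, 1.140000]
step 2: m = 0.948000, f(m) = -0.306863 < 0 → root in [0.756000, 0.948000]
Midpoint of [0.756000, 0.948000] = 0.852000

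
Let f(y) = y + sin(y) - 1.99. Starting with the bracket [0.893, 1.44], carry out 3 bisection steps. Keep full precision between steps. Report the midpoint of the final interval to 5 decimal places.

f(0.893000) = -0.318044, f(1.440000) = 0.441458 (opposite signs)
step 1: m = 1.166500, f(m) = 0.095879 > 0 → root in [0.893000, 1.166500]
step 2: m = 1.029750, f(m) = -0.103080 < 0 → root in [1.029750, 1.166500]
step 3: m = 1.098125, f(m) = -0.001520 < 0 → root in [1.098125, 1.166500]
Midpoint of [1.098125, 1.166500] = 1.132313

1.13231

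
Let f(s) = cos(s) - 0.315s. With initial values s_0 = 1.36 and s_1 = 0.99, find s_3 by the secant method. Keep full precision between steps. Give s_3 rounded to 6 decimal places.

Secant update: s_(k+1) = s_k − f(s_k)·(s_k − s_(k-1))/(f(s_k) − f(s_(k-1))).
f(s_0) = -0.219161, f(s_1) = 0.236840
s_2 = 0.990000 - (0.236840)·(0.990000 - 1.360000)/(0.236840 - (-0.219161)) = 1.182172; f(s_2) = 0.006531
s_3 = 1.182172 - (0.006531)·(1.182172 - 0.990000)/(0.006531 - (0.236840)) = 1.187622; f(s_3) = -0.000234

1.187622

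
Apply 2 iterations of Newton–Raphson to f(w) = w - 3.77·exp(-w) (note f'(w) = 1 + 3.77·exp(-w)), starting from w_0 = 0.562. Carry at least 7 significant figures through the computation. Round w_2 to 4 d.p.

w_0 = 0.562000: f = -1.587156, f' = 3.149156 → w_1 = 0.562000 - (-1.587156)/(3.149156) = 1.065994
w_1 = 1.065994: f = -0.232339, f' = 2.298333 → w_2 = 1.065994 - (-0.232339)/(2.298333) = 1.167084

1.1671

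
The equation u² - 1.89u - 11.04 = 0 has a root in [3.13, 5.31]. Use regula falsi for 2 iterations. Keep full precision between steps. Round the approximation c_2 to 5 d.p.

f(3.130000) = -7.158800, f(5.310000) = 7.120200
step 1: c = 4.222947, f(c) = -1.188091 < 0 → new bracket [4.222947, 5.310000]
step 2: c = 4.378396, f(c) = -0.144817 < 0 → new bracket [4.378396, 5.310000]

4.37840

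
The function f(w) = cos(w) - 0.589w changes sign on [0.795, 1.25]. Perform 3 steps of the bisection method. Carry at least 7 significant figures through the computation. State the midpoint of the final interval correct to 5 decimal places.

f(0.795000) = 0.232030, f(1.250000) = -0.420928 (opposite signs)
step 1: m = 1.022500, f(m) = -0.081018 < 0 → root in [0.795000, 1.022500]
step 2: m = 0.908750, f(m) = 0.079478 > 0 → root in [0.908750, 1.022500]
step 3: m = 0.965625, f(m) = 0.000150 > 0 → root in [0.965625, 1.022500]
Midpoint of [0.965625, 1.022500] = 0.994062

0.99406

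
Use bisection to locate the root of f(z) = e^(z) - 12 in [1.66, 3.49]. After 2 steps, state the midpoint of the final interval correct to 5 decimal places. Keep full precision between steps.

2.34625

f(1.660000) = -6.740689, f(3.490000) = 20.785948 (opposite signs)
step 1: m = 2.575000, f(m) = 1.131317 > 0 → root in [1.660000, 2.575000]
step 2: m = 2.117500, f(m) = -3.689664 < 0 → root in [2.117500, 2.575000]
Midpoint of [2.117500, 2.575000] = 2.346250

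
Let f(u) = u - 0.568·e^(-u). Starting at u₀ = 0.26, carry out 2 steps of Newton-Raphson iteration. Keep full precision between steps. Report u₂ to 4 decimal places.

0.3861

f'(u) = 1 + 0.568·e^(-u)
u_0 = 0.260000: f = -0.177957, f' = 1.437957 → u_1 = 0.260000 - (-0.177957)/(1.437957) = 0.383757
u_1 = 0.383757: f = -0.003220, f' = 1.386977 → u_2 = 0.383757 - (-0.003220)/(1.386977) = 0.386078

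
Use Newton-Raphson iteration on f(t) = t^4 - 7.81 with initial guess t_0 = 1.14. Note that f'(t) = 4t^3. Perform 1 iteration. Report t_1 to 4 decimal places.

2.1729

Newton update: t ← t − f(t)/f'(t).
t_0 = 1.140000: f = -6.121040, f' = 5.926176 → t_1 = 1.140000 - (-6.121040)/(5.926176) = 2.172882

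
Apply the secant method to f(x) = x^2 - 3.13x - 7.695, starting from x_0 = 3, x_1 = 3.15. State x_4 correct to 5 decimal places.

4.71569

f(x_0) = -8.085000, f(x_1) = -7.632000
x_2 = 3.150000 - (-7.632000)·(3.150000 - 3.000000)/(-7.632000 - (-8.085000)) = 5.677152; f(x_2) = 6.765572
x_3 = 5.677152 - (6.765572)·(5.677152 - 3.150000)/(6.765572 - (-7.632000)) = 4.489617; f(x_3) = -1.590843
x_4 = 4.489617 - (-1.590843)·(4.489617 - 5.677152)/(-1.590843 - (6.765572)) = 4.715692; f(x_4) = -0.217363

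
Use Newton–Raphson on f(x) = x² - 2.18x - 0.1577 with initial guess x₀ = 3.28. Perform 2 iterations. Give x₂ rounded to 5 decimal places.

f'(x) = 2x - 2.18
x_0 = 3.280000: f = 3.450300, f' = 4.380000 → x_1 = 3.280000 - (3.450300)/(4.380000) = 2.492260
x_1 = 2.492260: f = 0.620534, f' = 2.804521 → x_2 = 2.492260 - (0.620534)/(2.804521) = 2.270998

2.27100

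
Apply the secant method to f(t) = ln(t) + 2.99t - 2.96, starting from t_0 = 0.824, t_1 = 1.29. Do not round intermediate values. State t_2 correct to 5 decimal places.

f(t_0) = -0.689825, f(t_1) = 1.151742
t_2 = 1.290000 - (1.151742)·(1.290000 - 0.824000)/(1.151742 - (-0.689825)) = 0.998557; f(t_2) = 0.024241

0.99856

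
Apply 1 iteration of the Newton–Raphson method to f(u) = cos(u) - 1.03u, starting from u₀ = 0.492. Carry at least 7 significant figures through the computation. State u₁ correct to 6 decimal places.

f'(u) = -sin(u) - 1.03
u_0 = 0.492000: f = 0.374630, f' = -1.502390 → u_1 = 0.492000 - (0.374630)/(-1.502390) = 0.741356

0.741356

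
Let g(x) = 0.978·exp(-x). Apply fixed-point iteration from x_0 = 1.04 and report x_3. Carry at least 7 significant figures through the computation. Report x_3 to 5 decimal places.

x_1 = g(1.040000) = 0.345679
x_2 = g(0.345679) = 0.692170
x_3 = g(0.692170) = 0.489478

0.48948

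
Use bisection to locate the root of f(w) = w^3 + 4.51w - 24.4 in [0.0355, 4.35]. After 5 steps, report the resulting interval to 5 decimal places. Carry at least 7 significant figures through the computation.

f(0.035500) = -24.239850, f(4.350000) = 77.531375 (opposite signs)
step 1: m = 2.192750, f(m) = -3.967621 < 0 → root in [2.192750, 4.350000]
step 2: m = 3.271375, f(m) = 25.363811 > 0 → root in [2.192750, 3.271375]
step 3: m = 2.732062, f(m) = 8.314169 > 0 → root in [2.192750, 2.732062]
step 4: m = 2.462406, f(m) = 1.636116 > 0 → root in [2.192750, 2.462406]
step 5: m = 2.327578, f(m) = -1.292689 < 0 → root in [2.327578, 2.462406]

[2.32758, 2.46241]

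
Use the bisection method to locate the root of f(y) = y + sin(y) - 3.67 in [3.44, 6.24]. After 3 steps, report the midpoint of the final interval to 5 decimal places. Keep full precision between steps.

4.66500

f(3.440000) = -0.523998, f(6.240000) = 2.526828 (opposite signs)
step 1: m = 4.840000, f(m) = 0.178131 > 0 → root in [3.440000, 4.840000]
step 2: m = 4.140000, f(m) = -0.370609 < 0 → root in [4.140000, 4.840000]
step 3: m = 4.490000, f(m) = -0.155373 < 0 → root in [4.490000, 4.840000]
Midpoint of [4.490000, 4.840000] = 4.665000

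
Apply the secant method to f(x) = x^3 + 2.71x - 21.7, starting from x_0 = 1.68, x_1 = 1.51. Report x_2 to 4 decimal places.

f(x_0) = -12.405568, f(x_1) = -14.164949
x_2 = 1.510000 - (-14.164949)·(1.510000 - 1.680000)/(-14.164949 - (-12.405568)) = 2.878687; f(x_2) = 9.956448

2.8787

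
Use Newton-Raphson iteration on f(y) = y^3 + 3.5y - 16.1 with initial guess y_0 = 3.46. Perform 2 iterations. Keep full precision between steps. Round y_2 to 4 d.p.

f'(y) = 3y^2 + 3.5
y_0 = 3.460000: f = 37.431736, f' = 39.414800 → y_1 = 3.460000 - (37.431736)/(39.414800) = 2.510313
y_1 = 2.510313: f = 8.505256, f' = 22.405009 → y_2 = 2.510313 - (8.505256)/(22.405009) = 2.130699

2.1307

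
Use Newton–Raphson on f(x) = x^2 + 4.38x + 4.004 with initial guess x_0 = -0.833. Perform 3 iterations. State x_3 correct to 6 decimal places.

Newton update: x ← x − f(x)/f'(x).
f'(x) = 2x + 4.38
x_0 = -0.833000: f = 1.049349, f' = 2.714000 → x_1 = -0.833000 - (1.049349)/(2.714000) = -1.219643
x_1 = -1.219643: f = 0.149493, f' = 1.940714 → x_2 = -1.219643 - (0.149493)/(1.940714) = -1.296673
x_2 = -1.296673: f = 0.005934, f' = 1.786655 → x_3 = -1.296673 - (0.005934)/(1.786655) = -1.299994

-1.299994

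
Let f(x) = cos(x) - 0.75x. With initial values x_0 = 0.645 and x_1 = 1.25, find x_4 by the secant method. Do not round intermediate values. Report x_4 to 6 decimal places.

f(x_0) = 0.315350, f(x_1) = -0.622178
x_2 = 1.250000 - (-0.622178)·(1.250000 - 0.645000)/(-0.622178 - (0.315350)) = 0.848500; f(x_2) = 0.024735
x_3 = 0.848500 - (0.024735)·(0.848500 - 1.250000)/(0.024735 - (-0.622178)) = 0.863851; f(x_3) = 0.001626
x_4 = 0.863851 - (0.001626)·(0.863851 - 0.848500)/(0.001626 - (0.024735)) = 0.864931; f(x_4) = -0.000006

0.864931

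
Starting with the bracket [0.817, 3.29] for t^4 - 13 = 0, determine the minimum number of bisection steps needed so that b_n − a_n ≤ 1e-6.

22

Initial width b − a = 3.29 − 0.817 = 2.473000.
After n steps the width is (b−a)/2^n; need (b−a)/2^n ≤ 1e-6.
So n ≥ log₂(2.473000/1e-6) = log₂(2473000.0000) ≈ 21.2378.
Hence n = 22.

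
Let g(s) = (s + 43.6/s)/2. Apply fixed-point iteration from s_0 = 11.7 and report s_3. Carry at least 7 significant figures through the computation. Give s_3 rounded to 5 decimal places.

6.60351

s_1 = g(11.700000) = 7.713248
s_2 = g(7.713248) = 6.682930
s_3 = g(6.682930) = 6.603507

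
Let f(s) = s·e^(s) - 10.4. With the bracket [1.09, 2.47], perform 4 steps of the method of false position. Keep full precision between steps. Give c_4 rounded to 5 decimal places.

1.75052

f(1.090000) = -7.158041, f(2.470000) = 18.801444
step 1: c = 1.470520, f(c) = -4.001039 < 0 → new bracket [1.470520, 2.470000]
step 2: c = 1.645894, f(c) = -1.864985 < 0 → new bracket [1.645894, 2.470000]
step 3: c = 1.720263, f(c) = -0.790618 < 0 → new bracket [1.720263, 2.470000]
step 4: c = 1.750518, f(c) = -0.321249 < 0 → new bracket [1.750518, 2.470000]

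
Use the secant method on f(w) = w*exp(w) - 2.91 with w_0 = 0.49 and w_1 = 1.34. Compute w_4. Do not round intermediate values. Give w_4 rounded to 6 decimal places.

f(w_0) = -2.110165, f(w_1) = 2.207518
w_2 = 1.340000 - (2.207518)·(1.340000 - 0.490000)/(2.207518 - (-2.110165)) = 0.905417; f(w_2) = -0.670936
w_3 = 0.905417 - (-0.670936)·(0.905417 - 1.340000)/(-0.670936 - (2.207518)) = 1.006714; f(w_3) = -0.155034
w_4 = 1.006714 - (-0.155034)·(1.006714 - 0.905417)/(-0.155034 - (-0.670936)) = 1.037154; f(w_4) = 0.015997

1.037154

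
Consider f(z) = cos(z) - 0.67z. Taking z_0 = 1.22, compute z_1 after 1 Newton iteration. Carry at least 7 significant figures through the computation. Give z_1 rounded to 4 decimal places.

Newton update: z ← z − f(z)/f'(z).
f'(z) = -sin(z) - 0.67
z_0 = 1.220000: f = -0.473754, f' = -1.609099 → z_1 = 1.220000 - (-0.473754)/(-1.609099) = 0.925578

0.9256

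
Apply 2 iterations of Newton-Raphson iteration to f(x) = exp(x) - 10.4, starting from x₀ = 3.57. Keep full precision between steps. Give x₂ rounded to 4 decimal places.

2.4567

f'(x) = exp(x)
x_0 = 3.570000: f = 25.116593, f' = 35.516593 → x_1 = 3.570000 - (25.116593)/(35.516593) = 2.862821
x_1 = 2.862821: f = 7.110853, f' = 17.510853 → x_2 = 2.862821 - (7.110853)/(17.510853) = 2.456738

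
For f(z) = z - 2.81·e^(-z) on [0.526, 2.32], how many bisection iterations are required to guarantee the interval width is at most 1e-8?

Initial width b − a = 2.32 − 0.526 = 1.794000.
After n steps the width is (b−a)/2^n; need (b−a)/2^n ≤ 1e-8.
So n ≥ log₂(1.794000/1e-8) = log₂(179400000.0000) ≈ 27.4186.
Hence n = 28.

28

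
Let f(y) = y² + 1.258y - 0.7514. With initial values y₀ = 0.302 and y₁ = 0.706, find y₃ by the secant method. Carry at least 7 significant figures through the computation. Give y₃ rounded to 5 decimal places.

0.44020

f(y_0) = -0.280280, f(y_1) = 0.635184
y_2 = 0.706000 - (0.635184)·(0.706000 - 0.302000)/(0.635184 - (-0.280280)) = 0.425689; f(y_2) = -0.034671
y_3 = 0.425689 - (-0.034671)·(0.425689 - 0.706000)/(-0.034671 - (0.635184)) = 0.440198; f(y_3) = -0.003856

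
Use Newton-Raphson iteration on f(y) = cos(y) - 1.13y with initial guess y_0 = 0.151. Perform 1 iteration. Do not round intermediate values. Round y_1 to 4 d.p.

f'(y) = -sin(y) - 1.13
y_0 = 0.151000: f = 0.817991, f' = -1.280427 → y_1 = 0.151000 - (0.817991)/(-1.280427) = 0.789843

0.7898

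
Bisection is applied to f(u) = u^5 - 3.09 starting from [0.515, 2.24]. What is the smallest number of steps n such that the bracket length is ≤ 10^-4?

15

Initial width b − a = 2.24 − 0.515 = 1.725000.
After n steps the width is (b−a)/2^n; need (b−a)/2^n ≤ 10^-4.
So n ≥ log₂(1.725000/10^-4) = log₂(17250.0000) ≈ 14.0743.
Hence n = 15.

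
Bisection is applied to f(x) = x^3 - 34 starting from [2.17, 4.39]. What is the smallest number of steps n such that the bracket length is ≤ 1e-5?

Initial width b − a = 4.39 − 2.17 = 2.220000.
After n steps the width is (b−a)/2^n; need (b−a)/2^n ≤ 1e-5.
So n ≥ log₂(2.220000/1e-5) = log₂(222000.0000) ≈ 17.7602.
Hence n = 18.

18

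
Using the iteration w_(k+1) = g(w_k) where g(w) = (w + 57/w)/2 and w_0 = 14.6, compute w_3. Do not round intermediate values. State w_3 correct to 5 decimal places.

w_1 = g(14.600000) = 9.252055
w_2 = g(9.252055) = 7.706424
w_3 = g(7.706424) = 7.551425

7.55143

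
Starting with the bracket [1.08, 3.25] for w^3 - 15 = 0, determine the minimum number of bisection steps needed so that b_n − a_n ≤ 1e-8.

28

Initial width b − a = 3.25 − 1.08 = 2.170000.
After n steps the width is (b−a)/2^n; need (b−a)/2^n ≤ 1e-8.
So n ≥ log₂(2.170000/1e-8) = log₂(217000000.0000) ≈ 27.6931.
Hence n = 28.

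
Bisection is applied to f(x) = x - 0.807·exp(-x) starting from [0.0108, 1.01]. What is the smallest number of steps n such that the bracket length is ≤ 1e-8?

27

Initial width b − a = 1.01 − 0.0108 = 0.999200.
After n steps the width is (b−a)/2^n; need (b−a)/2^n ≤ 1e-8.
So n ≥ log₂(0.999200/1e-8) = log₂(99920000.0000) ≈ 26.5743.
Hence n = 27.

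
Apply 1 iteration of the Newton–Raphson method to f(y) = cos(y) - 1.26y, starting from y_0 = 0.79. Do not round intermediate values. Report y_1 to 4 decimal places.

0.6420

f'(y) = -sin(y) - 1.26
y_0 = 0.790000: f = -0.291555, f' = -1.970353 → y_1 = 0.790000 - (-0.291555)/(-1.970353) = 0.642029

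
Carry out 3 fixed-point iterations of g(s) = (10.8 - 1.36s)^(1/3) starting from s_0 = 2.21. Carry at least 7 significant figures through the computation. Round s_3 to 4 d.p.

2.0057

s_1 = g(2.210000) = 1.982718
s_2 = g(1.982718) = 2.008588
s_3 = g(2.008588) = 2.005677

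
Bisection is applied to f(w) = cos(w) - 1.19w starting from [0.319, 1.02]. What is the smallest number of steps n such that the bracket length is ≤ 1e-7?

Initial width b − a = 1.02 − 0.319 = 0.701000.
After n steps the width is (b−a)/2^n; need (b−a)/2^n ≤ 1e-7.
So n ≥ log₂(0.701000/1e-7) = log₂(7010000.0000) ≈ 22.7410.
Hence n = 23.

23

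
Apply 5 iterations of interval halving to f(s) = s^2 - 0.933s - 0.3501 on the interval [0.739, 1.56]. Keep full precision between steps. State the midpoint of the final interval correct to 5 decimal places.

f(0.739000) = -0.493466, f(1.560000) = 0.628020 (opposite signs)
step 1: m = 1.149500, f(m) = -0.101233 < 0 → root in [1.149500, 1.560000]
step 2: m = 1.354750, f(m) = 0.221266 > 0 → root in [1.149500, 1.354750]
step 3: m = 1.252125, f(m) = 0.049484 > 0 → root in [1.149500, 1.252125]
step 4: m = 1.200813, f(m) = -0.028507 < 0 → root in [1.200813, 1.252125]
step 5: m = 1.226469, f(m) = 0.009830 > 0 → root in [1.200813, 1.226469]
Midpoint of [1.200813, 1.226469] = 1.213641

1.21364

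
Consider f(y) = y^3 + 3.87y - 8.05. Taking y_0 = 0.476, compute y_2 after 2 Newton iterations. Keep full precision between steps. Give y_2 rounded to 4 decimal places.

Newton update: y ← y − f(y)/f'(y).
f'(y) = 3y^2 + 3.87
y_0 = 0.476000: f = -6.100030, f' = 4.549728 → y_1 = 0.476000 - (-6.100030)/(4.549728) = 1.816746
y_1 = 1.816746: f = 4.977098, f' = 13.771699 → y_2 = 1.816746 - (4.977098)/(13.771699) = 1.455346

1.4553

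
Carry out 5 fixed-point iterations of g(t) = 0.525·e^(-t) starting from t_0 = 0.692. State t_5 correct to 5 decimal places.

0.36273

t_1 = g(0.692000) = 0.262801
t_2 = g(0.262801) = 0.403670
t_3 = g(0.403670) = 0.350629
t_4 = g(0.350629) = 0.369729
t_5 = g(0.369729) = 0.362734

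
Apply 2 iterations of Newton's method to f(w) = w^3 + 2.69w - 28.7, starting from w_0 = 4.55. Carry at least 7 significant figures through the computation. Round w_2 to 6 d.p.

2.857567

f'(w) = 3w^2 + 2.69
w_0 = 4.550000: f = 77.735875, f' = 64.797500 → w_1 = 4.550000 - (77.735875)/(64.797500) = 3.350326
w_1 = 3.350326: f = 17.918729, f' = 36.364053 → w_2 = 3.350326 - (17.918729)/(36.364053) = 2.857567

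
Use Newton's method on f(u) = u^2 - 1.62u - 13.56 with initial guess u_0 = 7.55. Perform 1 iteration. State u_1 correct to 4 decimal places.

5.2346

f'(u) = 2u - 1.62
u_0 = 7.550000: f = 31.211500, f' = 13.480000 → u_1 = 7.550000 - (31.211500)/(13.480000) = 5.234607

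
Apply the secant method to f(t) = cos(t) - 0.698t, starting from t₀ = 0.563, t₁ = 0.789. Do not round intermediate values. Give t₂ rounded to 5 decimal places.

0.90533

f(t_0) = 0.452684, f(t_1) = 0.153833
t_2 = 0.789000 - (0.153833)·(0.789000 - 0.563000)/(0.153833 - (0.452684)) = 0.905334; f(t_2) = -0.014500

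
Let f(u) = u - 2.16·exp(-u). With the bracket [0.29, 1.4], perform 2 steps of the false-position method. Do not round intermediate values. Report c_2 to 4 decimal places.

0.8991

False-position update: c = (a·f(b) − b·f(a))/(f(b) − f(a)); replace the endpoint whose sign matches f(c).
f(0.290000) = -1.326249, f(1.400000) = 0.867351
step 1: c = 0.961105, f(c) = 0.134970 > 0 → new bracket [0.290000, 0.961105]
step 2: c = 0.899116, f(c) = 0.020150 > 0 → new bracket [0.290000, 0.899116]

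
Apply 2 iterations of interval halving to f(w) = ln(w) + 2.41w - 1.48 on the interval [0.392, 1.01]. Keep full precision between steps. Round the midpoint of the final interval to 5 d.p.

0.77825

f(0.392000) = -1.471773, f(1.010000) = 0.964050 (opposite signs)
step 1: m = 0.701000, f(m) = -0.145837 < 0 → root in [0.701000, 1.010000]
step 2: m = 0.855500, f(m) = 0.425686 > 0 → root in [0.701000, 0.855500]
Midpoint of [0.701000, 0.855500] = 0.778250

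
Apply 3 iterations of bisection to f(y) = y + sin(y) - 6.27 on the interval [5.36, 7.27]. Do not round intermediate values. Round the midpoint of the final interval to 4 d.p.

f(5.360000) = -1.707527, f(7.270000) = 1.834274 (opposite signs)
step 1: m = 6.315000, f(m) = 0.076809 > 0 → root in [5.360000, 6.315000]
step 2: m = 5.837500, f(m) = -0.863576 < 0 → root in [5.837500, 6.315000]
step 3: m = 6.076250, f(m) = -0.399212 < 0 → root in [6.076250, 6.315000]
Midpoint of [6.076250, 6.315000] = 6.195625

6.1956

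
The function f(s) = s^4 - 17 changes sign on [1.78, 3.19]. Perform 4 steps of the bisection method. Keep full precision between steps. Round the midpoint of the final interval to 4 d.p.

2.0003

f(1.780000) = -6.961241, f(3.190000) = 86.553011 (opposite signs)
step 1: m = 2.485000, f(m) = 21.133404 > 0 → root in [1.780000, 2.485000]
step 2: m = 2.132500, f(m) = 3.680268 > 0 → root in [1.780000, 2.132500]
step 3: m = 1.956250, f(m) = -2.354729 < 0 → root in [1.956250, 2.132500]
step 4: m = 2.044375, f(m) = 0.467962 > 0 → root in [1.956250, 2.044375]
Midpoint of [1.956250, 2.044375] = 2.000312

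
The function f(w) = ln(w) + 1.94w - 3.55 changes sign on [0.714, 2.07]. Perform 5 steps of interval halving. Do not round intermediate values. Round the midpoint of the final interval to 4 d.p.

f(0.714000) = -2.501712, f(2.070000) = 1.193349 (opposite signs)
step 1: m = 1.392000, f(m) = -0.518778 < 0 → root in [1.392000, 2.070000]
step 2: m = 1.731000, f(m) = 0.356839 > 0 → root in [1.392000, 1.731000]
step 3: m = 1.561500, f(m) = -0.075043 < 0 → root in [1.561500, 1.731000]
step 4: m = 1.646250, f(m) = 0.142225 > 0 → root in [1.561500, 1.646250]
step 5: m = 1.603875, f(m) = 0.033940 > 0 → root in [1.561500, 1.603875]
Midpoint of [1.561500, 1.603875] = 1.582688

1.5827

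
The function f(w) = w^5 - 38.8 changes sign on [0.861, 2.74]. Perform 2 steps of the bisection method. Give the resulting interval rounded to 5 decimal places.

f(0.861000) = -38.326832, f(2.740000) = 115.637518 (opposite signs)
step 1: m = 1.800500, f(m) = -19.878061 < 0 → root in [1.800500, 2.740000]
step 2: m = 2.270250, f(m) = 21.507097 > 0 → root in [1.800500, 2.270250]

[1.80050, 2.27025]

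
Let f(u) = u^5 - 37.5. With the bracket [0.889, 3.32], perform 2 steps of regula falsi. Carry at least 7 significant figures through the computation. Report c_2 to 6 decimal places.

f(0.889000) = -36.944724, f(3.320000) = 365.857762
step 1: c = 1.111969, f(c) = -35.799940 < 0 → new bracket [1.111969, 3.320000]
step 2: c = 1.308772, f(c) = -33.660097 < 0 → new bracket [1.308772, 3.320000]

1.308772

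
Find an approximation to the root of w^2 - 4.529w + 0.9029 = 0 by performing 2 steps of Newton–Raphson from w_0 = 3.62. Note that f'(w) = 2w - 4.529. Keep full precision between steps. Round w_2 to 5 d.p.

w_0 = 3.620000: f = -2.387680, f' = 2.711000 → w_1 = 3.620000 - (-2.387680)/(2.711000) = 4.500738
w_1 = 4.500738: f = 0.775699, f' = 4.472475 → w_2 = 4.500738 - (0.775699)/(4.472475) = 4.327299

4.32730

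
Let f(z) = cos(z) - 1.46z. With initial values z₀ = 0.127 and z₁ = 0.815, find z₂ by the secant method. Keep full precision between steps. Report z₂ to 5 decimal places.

f(z_0) = 0.806526, f(z_1) = -0.504032
z_2 = 0.815000 - (-0.504032)·(0.815000 - 0.127000)/(-0.504032 - (0.806526)) = 0.550400; f(z_2) = 0.048732

0.55040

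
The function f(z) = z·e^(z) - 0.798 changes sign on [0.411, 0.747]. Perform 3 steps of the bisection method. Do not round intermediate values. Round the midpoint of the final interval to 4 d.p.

0.4740

f(0.411000) = -0.178078, f(0.747000) = 0.778662 (opposite signs)
step 1: m = 0.579000, f(m) = 0.235083 > 0 → root in [0.411000, 0.579000]
step 2: m = 0.495000, f(m) = 0.014047 > 0 → root in [0.411000, 0.495000]
step 3: m = 0.453000, f(m) = -0.085420 < 0 → root in [0.453000, 0.495000]
Midpoint of [0.453000, 0.495000] = 0.474000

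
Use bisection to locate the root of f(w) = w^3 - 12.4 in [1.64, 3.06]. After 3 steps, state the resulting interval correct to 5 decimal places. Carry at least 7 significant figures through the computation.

[2.17250, 2.35000]

f(1.640000) = -7.989056, f(3.060000) = 16.252616 (opposite signs)
step 1: m = 2.350000, f(m) = 0.577875 > 0 → root in [1.640000, 2.350000]
step 2: m = 1.995000, f(m) = -4.459850 < 0 → root in [1.995000, 2.350000]
step 3: m = 2.172500, f(m) = -2.146330 < 0 → root in [2.172500, 2.350000]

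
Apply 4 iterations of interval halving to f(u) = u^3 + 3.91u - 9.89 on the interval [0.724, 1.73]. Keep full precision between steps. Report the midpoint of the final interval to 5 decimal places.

1.57281

f(0.724000) = -6.679657, f(1.730000) = 2.052017 (opposite signs)
step 1: m = 1.227000, f(m) = -3.245146 < 0 → root in [1.227000, 1.730000]
step 2: m = 1.478500, f(m) = -0.877120 < 0 → root in [1.478500, 1.730000]
step 3: m = 1.604250, f(m) = 0.511344 > 0 → root in [1.478500, 1.604250]
step 4: m = 1.541375, f(m) = -0.201168 < 0 → root in [1.541375, 1.604250]
Midpoint of [1.541375, 1.604250] = 1.572812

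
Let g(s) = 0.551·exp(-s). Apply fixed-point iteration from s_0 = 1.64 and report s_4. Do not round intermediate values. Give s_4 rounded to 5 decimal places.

s_1 = g(1.640000) = 0.106883
s_2 = g(0.106883) = 0.495146
s_3 = g(0.495146) = 0.335825
s_4 = g(0.335825) = 0.393826

0.39383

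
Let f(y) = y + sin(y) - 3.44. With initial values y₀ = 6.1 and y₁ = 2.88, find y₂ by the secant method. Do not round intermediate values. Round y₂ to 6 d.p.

3.229179

Secant update: y_(k+1) = y_k − f(y_k)·(y_k − y_(k-1))/(f(y_k) − f(y_(k-1))).
f(y_0) = 2.477837, f(y_1) = -0.301381
y_2 = 2.880000 - (-0.301381)·(2.880000 - 6.100000)/(-0.301381 - (2.477837)) = 3.229179; f(y_2) = -0.298295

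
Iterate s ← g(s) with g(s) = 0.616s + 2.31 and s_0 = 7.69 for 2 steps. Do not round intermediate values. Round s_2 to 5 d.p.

s_1 = g(7.690000) = 7.047040
s_2 = g(7.047040) = 6.650977

6.65098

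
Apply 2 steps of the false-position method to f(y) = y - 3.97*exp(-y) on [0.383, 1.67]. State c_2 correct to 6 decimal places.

1.222298

False-position update: c = (a·f(b) − b·f(a))/(f(b) − f(a)); replace the endpoint whose sign matches f(c).
f(0.383000) = -2.323797, f(1.670000) = 0.922659
step 1: c = 1.304228, f(c) = 0.226842 > 0 → new bracket [0.383000, 1.304228]
step 2: c = 1.222298, f(c) = 0.052925 > 0 → new bracket [0.383000, 1.222298]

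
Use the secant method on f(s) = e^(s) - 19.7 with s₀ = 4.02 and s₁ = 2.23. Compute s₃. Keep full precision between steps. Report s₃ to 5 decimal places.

f(s_0) = 36.001106, f(s_1) = -10.400134
s_2 = 2.230000 - (-10.400134)·(2.230000 - 4.020000)/(-10.400134 - (36.001106)) = 2.631201; f(s_2) = -5.809553
s_3 = 2.631201 - (-5.809553)·(2.631201 - 2.230000)/(-5.809553 - (-10.400134)) = 3.138937; f(s_3) = 3.379314

3.13894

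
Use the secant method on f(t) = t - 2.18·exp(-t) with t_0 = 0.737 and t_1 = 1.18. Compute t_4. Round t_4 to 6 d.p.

0.892763

f(t_0) = -0.306233, f(t_1) = 0.510132
t_2 = 1.180000 - (0.510132)·(1.180000 - 0.737000)/(0.510132 - (-0.306233)) = 0.903177; f(t_2) = 0.019667
t_3 = 0.903177 - (0.019667)·(0.903177 - 1.180000)/(0.019667 - (0.510132)) = 0.892077; f(t_3) = -0.001295
t_4 = 0.892077 - (-0.001295)·(0.892077 - 0.903177)/(-0.001295 - (0.019667)) = 0.892763; f(t_4) = 0.000003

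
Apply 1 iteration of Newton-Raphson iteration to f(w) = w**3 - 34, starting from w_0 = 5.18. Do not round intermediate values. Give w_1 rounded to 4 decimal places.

3.8757

Newton update: w ← w − f(w)/f'(w).
f'(w) = 3w**2
w_0 = 5.180000: f = 104.991832, f' = 80.497200 → w_1 = 5.180000 - (104.991832)/(80.497200) = 3.875708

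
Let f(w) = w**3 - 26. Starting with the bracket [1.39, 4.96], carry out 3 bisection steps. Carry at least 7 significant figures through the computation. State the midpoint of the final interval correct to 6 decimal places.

f(1.390000) = -23.314381, f(4.960000) = 96.023936 (opposite signs)
step 1: m = 3.175000, f(m) = 6.005984 > 0 → root in [1.390000, 3.175000]
step 2: m = 2.282500, f(m) = -14.108617 < 0 → root in [2.282500, 3.175000]
step 3: m = 2.728750, f(m) = -5.681519 < 0 → root in [2.728750, 3.175000]
Midpoint of [2.728750, 3.175000] = 2.951875

2.951875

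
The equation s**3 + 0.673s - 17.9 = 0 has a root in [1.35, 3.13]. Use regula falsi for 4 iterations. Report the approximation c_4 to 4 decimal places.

2.5276

f(1.350000) = -14.531075, f(3.130000) = 14.870787
step 1: c = 2.229717, f(c) = -5.314057 < 0 → new bracket [2.229717, 3.130000]
step 2: c = 2.466734, f(c) = -1.230361 < 0 → new bracket [2.466734, 3.130000]
step 3: c = 2.517417, f(c) = -0.251925 < 0 → new bracket [2.517417, 3.130000]
step 4: c = 2.527622, f(c) = -0.050253 < 0 → new bracket [2.527622, 3.130000]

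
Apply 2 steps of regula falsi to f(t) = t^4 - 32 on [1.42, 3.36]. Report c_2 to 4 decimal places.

2.1197

f(1.420000) = -27.934131, f(3.360000) = 95.455068
step 1: c = 1.859197, f(c) = -20.051813 < 0 → new bracket [1.859197, 3.360000]
step 2: c = 2.119734, f(c) = -11.810491 < 0 → new bracket [2.119734, 3.360000]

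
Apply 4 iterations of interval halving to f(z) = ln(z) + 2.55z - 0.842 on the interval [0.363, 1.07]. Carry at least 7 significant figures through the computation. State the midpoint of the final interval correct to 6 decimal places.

f(0.363000) = -0.929702, f(1.070000) = 1.954159 (opposite signs)
step 1: m = 0.716500, f(m) = 0.651698 > 0 → root in [0.363000, 0.716500]
step 2: m = 0.539750, f(m) = -0.082287 < 0 → root in [0.539750, 0.716500]
step 3: m = 0.628125, f(m) = 0.294703 > 0 → root in [0.539750, 0.628125]
step 4: m = 0.583937, f(m) = 0.109079 > 0 → root in [0.539750, 0.583937]
Midpoint of [0.539750, 0.583937] = 0.561844

0.561844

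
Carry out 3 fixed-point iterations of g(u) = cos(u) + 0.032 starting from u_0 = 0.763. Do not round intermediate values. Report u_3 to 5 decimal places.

u_1 = g(0.763000) = 0.754766
u_2 = g(0.754766) = 0.760432
u_3 = g(0.760432) = 0.756538

0.75654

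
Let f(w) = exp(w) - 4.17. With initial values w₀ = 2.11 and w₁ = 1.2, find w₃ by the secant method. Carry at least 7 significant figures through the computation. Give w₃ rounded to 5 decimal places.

f(w_0) = 4.078241, f(w_1) = -0.849883
w_2 = 1.200000 - (-0.849883)·(1.200000 - 2.110000)/(-0.849883 - (4.078241)) = 1.356935; f(w_2) = -0.285732
w_3 = 1.356935 - (-0.285732)·(1.356935 - 1.200000)/(-0.285732 - (-0.849883)) = 1.436419; f(w_3) = 0.035608

1.43642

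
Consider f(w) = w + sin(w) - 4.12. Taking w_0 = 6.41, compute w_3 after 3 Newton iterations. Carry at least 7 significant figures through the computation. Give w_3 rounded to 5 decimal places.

f'(w) = 1 + cos(w)
w_0 = 6.410000: f = 2.416475, f' = 1.991970 → w_1 = 6.410000 - (2.416475)/(1.991970) = 5.196892
w_1 = 5.196892: f = 0.191985, f' = 1.465768 → w_2 = 5.196892 - (0.191985)/(1.465768) = 5.065913
w_2 = 5.065913: f = 0.007754, f' = 1.346206 → w_3 = 5.065913 - (0.007754)/(1.346206) = 5.060153

5.06015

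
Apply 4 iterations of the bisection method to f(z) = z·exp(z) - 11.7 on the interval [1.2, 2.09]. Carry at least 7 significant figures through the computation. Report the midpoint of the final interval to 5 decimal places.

1.83969

f(1.200000) = -7.715860, f(2.090000) = 5.197473 (opposite signs)
step 1: m = 1.645000, f(m) = -3.177239 < 0 → root in [1.645000, 2.090000]
step 2: m = 1.867500, f(m) = 0.386639 > 0 → root in [1.645000, 1.867500]
step 3: m = 1.756250, f(m) = -1.530115 < 0 → root in [1.756250, 1.867500]
step 4: m = 1.811875, f(m) = -0.607855 < 0 → root in [1.811875, 1.867500]
Midpoint of [1.811875, 1.867500] = 1.839688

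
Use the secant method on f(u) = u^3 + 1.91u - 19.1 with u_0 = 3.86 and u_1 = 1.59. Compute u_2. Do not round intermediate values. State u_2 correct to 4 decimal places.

f(u_0) = 45.785056, f(u_1) = -12.043421
u_2 = 1.590000 - (-12.043421)·(1.590000 - 3.860000)/(-12.043421 - (45.785056)) = 2.062753; f(u_2) = -6.383236

2.0628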